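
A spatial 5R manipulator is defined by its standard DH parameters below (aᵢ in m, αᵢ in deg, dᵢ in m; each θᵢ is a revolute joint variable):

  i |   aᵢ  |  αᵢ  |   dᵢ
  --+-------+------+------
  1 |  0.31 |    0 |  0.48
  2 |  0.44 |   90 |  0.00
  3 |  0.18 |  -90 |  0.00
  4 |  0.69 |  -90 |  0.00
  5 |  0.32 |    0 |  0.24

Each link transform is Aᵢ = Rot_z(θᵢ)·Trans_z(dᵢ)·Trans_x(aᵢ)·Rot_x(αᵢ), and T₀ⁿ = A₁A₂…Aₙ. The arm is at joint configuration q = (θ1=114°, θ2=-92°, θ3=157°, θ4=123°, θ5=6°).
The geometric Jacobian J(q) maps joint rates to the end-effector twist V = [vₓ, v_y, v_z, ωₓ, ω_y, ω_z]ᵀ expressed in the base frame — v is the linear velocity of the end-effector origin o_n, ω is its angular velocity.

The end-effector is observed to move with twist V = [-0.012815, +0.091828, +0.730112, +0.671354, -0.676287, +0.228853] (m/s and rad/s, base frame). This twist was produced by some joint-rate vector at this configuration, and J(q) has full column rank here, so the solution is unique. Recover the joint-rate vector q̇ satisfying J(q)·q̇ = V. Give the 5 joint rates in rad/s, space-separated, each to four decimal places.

o_n = [0.5130, 1.3124, 0.2879]
J₁: ẑ×o_n = [-1.3124, 0.5130, 0.0000], ω = ẑ
J2: z=[0.0000, 0.0000, 1.0000] o=[-0.1261, 0.2832, 0.4800] → [-1.0292, 0.6391, 0.0000, 0.0000, 0.0000, 1.0000]
J3: z=[0.3746, -0.9272, 0.0000] o=[0.2819, 0.4480, 0.4800] → [0.1781, 0.0720, 0.5381, 0.3746, -0.9272, 0.0000]
J4: z=[-0.3623, -0.1464, -0.9205] o=[0.1282, 0.3860, 0.5503] → [0.8912, -0.4493, -0.2793, -0.3623, -0.1464, -0.9205]
J5: z=[0.9198, -0.2158, -0.3277] o=[0.2322, 1.0521, 0.4035] → [0.1103, 0.0143, 0.3001, 0.9198, -0.2158, -0.3277]
q̇ = J⁺·V = [-0.0650, -0.5500, 0.8720, -0.9210, 0.0120]

-0.0650 -0.5500 0.8720 -0.9210 0.0120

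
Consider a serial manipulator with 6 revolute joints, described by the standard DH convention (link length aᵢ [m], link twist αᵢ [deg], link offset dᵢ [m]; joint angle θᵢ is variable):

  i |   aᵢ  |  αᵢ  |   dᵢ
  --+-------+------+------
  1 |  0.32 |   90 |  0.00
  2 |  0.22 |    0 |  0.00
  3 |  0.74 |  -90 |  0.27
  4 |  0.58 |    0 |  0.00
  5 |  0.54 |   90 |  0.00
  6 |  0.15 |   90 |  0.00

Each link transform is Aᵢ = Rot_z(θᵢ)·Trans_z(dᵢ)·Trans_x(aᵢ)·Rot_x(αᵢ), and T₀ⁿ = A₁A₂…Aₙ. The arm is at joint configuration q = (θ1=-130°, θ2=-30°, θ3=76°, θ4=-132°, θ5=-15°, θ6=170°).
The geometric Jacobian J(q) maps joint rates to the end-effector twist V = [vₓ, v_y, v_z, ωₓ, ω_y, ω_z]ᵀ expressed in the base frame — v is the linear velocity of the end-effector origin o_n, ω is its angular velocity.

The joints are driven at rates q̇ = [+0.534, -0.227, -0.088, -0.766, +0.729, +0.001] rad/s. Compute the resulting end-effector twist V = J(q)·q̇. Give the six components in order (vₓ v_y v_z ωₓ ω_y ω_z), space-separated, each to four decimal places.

0.2907 -0.5568 -0.2856 0.2251 -0.2231 0.5079

o_n = [-1.0270, 0.1990, -0.0754]
J₁: ẑ×o_n = [-0.1990, -1.0270, 0.0000], ω = ẑ
J2: z=[-0.7660, 0.6428, 0.0000] o=[-0.2057, -0.2451, 0.0000] → [-0.0485, -0.0578, 0.1877, -0.7660, 0.6428, 0.0000]
J3: z=[-0.7660, 0.6428, 0.0000] o=[-0.3282, -0.3911, -0.1100] → [0.0222, 0.0265, -0.0028, -0.7660, 0.6428, 0.0000]
J4: z=[0.4624, 0.5510, 0.6947] o=[-0.8654, -0.6113, 0.4223] → [-0.8372, 0.1179, 0.4637, 0.4624, 0.5510, 0.6947]
J5: z=[0.4624, 0.5510, 0.6947] o=[-1.0223, -0.1277, 0.1431] → [-0.3474, 0.0978, 0.1537, 0.4624, 0.5510, 0.6947]
J6: z=[0.8856, -0.2493, -0.3918] o=[-1.0454, 0.3023, -0.1826] → [-0.0672, -0.1021, -0.0869, 0.8856, -0.2493, -0.3918]
V = J·q̇ = [0.2907, -0.5568, -0.2856, 0.2251, -0.2231, 0.5079]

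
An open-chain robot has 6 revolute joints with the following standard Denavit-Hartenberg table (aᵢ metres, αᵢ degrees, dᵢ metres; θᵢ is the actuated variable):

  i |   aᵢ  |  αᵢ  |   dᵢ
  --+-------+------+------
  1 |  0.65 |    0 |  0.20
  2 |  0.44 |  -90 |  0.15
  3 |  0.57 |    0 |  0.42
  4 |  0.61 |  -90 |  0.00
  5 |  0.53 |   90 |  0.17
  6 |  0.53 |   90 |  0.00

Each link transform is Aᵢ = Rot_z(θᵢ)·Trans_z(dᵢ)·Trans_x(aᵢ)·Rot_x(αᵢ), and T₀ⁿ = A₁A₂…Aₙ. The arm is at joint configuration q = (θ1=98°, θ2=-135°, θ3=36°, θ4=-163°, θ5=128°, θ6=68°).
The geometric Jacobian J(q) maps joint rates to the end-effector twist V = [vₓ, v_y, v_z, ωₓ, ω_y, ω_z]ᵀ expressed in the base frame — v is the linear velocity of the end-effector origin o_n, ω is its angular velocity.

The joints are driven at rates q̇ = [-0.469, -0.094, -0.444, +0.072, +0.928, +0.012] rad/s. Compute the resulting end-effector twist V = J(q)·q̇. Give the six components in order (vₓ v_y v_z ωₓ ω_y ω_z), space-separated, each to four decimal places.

0.2526 -0.3326 -0.0561 0.3590 -0.7456 0.0030

o_n = [0.8807, -0.2811, 0.5420]
J₁: ẑ×o_n = [0.2811, 0.8807, -0.0000], ω = ẑ
J2: z=[0.0000, 0.0000, 1.0000] o=[-0.0905, 0.6437, 0.2000] → [0.9248, 0.9712, -0.0000, 0.0000, 0.0000, 1.0000]
J3: z=[0.6018, 0.7986, 0.0000] o=[0.2609, 0.3789, 0.3500] → [0.1533, -0.1155, -0.8922, 0.6018, 0.7986, 0.0000]
J4: z=[0.6018, 0.7986, 0.0000] o=[0.8820, 0.4368, 0.0150] → [0.4209, -0.3172, -0.4311, 0.6018, 0.7986, 0.0000]
J5: z=[0.6378, -0.4806, 0.6018] o=[0.5888, 0.6577, 0.5021] → [0.5459, 0.1503, -0.4585, 0.6378, -0.4806, 0.6018]
J6: z=[-0.7493, -0.2063, 0.6293] o=[0.6027, 0.1243, 0.3438] → [0.2143, 0.3234, 0.3611, -0.7493, -0.2063, 0.6293]
V = J·q̇ = [0.2526, -0.3326, -0.0561, 0.3590, -0.7456, 0.0030]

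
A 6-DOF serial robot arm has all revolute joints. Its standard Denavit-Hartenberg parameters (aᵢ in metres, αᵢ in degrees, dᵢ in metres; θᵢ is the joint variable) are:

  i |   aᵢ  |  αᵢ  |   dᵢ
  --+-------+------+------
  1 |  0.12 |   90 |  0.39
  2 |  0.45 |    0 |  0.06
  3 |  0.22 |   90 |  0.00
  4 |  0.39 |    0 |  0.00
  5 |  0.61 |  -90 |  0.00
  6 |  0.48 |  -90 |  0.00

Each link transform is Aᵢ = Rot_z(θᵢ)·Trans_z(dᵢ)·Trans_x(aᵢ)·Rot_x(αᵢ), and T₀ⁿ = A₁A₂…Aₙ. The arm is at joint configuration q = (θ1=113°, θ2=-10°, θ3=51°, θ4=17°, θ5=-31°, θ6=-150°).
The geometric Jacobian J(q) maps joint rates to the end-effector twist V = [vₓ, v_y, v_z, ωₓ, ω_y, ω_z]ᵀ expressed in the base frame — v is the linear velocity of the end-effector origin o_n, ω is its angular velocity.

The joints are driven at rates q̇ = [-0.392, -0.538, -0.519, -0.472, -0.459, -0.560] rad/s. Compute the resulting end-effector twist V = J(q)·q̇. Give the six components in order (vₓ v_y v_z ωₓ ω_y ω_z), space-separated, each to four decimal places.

o_n = [-0.3951, 1.2559, 0.6434]
J₁: ẑ×o_n = [-1.2559, -0.3951, 0.0000], ω = ẑ
J2: z=[0.9205, 0.3907, 0.0000] o=[-0.0469, 0.1105, 0.3900] → [0.0990, -0.2333, 1.1904, 0.9205, 0.3907, 0.0000]
J3: z=[0.9205, 0.3907, 0.0000] o=[-0.1648, 0.5418, 0.3119] → [0.1296, -0.3052, 0.7473, 0.9205, 0.3907, 0.0000]
J4: z=[-0.2563, 0.6039, -0.7547] o=[-0.2297, 0.6947, 0.4562] → [0.5366, 0.1728, -0.0440, -0.2563, 0.6039, -0.7547]
J5: z=[-0.2563, 0.6039, -0.7547] o=[-0.2347, 0.9983, 0.7009] → [0.1597, 0.1063, 0.0308, -0.2563, 0.6039, -0.7547]
J6: z=[0.8218, 0.5472, 0.1587] o=[-0.5451, 1.3519, 1.0892] → [-0.2287, 0.3901, -0.1609, 0.8218, 0.5472, 0.1587]
V = J·q̇ = [0.1733, 0.0899, -0.9315, -1.1945, -1.2817, 0.2218]

0.1733 0.0899 -0.9315 -1.1945 -1.2817 0.2218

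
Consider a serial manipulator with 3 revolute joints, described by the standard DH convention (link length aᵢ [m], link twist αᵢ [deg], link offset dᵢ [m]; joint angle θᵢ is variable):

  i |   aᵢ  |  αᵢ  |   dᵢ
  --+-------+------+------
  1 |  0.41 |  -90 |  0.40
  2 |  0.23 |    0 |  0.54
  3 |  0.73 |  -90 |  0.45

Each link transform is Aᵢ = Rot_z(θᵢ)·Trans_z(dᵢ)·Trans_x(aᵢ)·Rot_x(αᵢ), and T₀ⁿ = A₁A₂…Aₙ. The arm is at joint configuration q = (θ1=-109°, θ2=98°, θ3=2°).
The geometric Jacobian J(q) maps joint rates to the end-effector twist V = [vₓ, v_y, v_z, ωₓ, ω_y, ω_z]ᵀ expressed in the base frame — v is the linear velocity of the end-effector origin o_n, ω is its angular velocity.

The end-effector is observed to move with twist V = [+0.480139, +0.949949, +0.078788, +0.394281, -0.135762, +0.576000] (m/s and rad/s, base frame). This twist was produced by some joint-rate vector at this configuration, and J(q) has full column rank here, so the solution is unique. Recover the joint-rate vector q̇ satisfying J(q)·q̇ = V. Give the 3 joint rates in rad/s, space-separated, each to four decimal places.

o_n = [0.8543, -0.5599, -0.5467]
J₁: ẑ×o_n = [0.5599, 0.8543, -0.0000], ω = ẑ
J2: z=[0.9455, -0.3256, 0.0000] o=[-0.1335, -0.3877, 0.4000] → [0.3082, 0.8951, 0.1588, 0.9455, -0.3256, 0.0000]
J3: z=[0.9455, -0.3256, 0.0000] o=[0.3875, -0.5332, 0.1722] → [0.2341, 0.6797, 0.1268, 0.9455, -0.3256, 0.0000]
q̇ = J⁺·V = [0.5760, 0.8100, -0.3930]

0.5760 0.8100 -0.3930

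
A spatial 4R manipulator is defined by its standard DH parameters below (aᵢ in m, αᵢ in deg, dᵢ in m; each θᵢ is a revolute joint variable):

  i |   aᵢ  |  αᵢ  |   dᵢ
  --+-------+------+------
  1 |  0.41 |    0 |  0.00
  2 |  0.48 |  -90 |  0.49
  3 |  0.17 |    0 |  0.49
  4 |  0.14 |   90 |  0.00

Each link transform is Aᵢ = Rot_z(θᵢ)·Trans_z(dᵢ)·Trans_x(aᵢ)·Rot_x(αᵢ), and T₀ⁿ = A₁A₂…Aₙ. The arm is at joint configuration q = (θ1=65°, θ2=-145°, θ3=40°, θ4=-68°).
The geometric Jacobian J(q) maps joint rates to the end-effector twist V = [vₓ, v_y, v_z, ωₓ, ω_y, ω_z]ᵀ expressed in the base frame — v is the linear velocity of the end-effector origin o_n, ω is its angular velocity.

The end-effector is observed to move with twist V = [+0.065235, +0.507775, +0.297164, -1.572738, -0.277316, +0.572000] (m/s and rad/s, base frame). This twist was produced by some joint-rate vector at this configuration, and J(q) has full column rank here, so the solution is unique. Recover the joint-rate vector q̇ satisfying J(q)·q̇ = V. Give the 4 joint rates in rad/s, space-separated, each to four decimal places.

o_n = [0.7833, -0.2660, 0.4465]
J₁: ẑ×o_n = [0.2660, 0.7833, -0.0000], ω = ẑ
J2: z=[0.0000, 0.0000, 1.0000] o=[0.1733, 0.3716, 0.0000] → [0.6376, 0.6100, -0.0000, 0.0000, 0.0000, 1.0000]
J3: z=[0.9848, 0.1736, 0.0000] o=[0.2566, -0.1011, 0.4900] → [-0.0076, 0.0429, -0.2538, 0.9848, 0.1736, 0.0000]
J4: z=[0.9848, 0.1736, 0.0000] o=[0.7618, -0.1443, 0.3807] → [0.0114, -0.0647, -0.1236, 0.9848, 0.1736, 0.0000]
q̇ = J⁺·V = [0.7960, -0.2240, -0.7660, -0.8310]

0.7960 -0.2240 -0.7660 -0.8310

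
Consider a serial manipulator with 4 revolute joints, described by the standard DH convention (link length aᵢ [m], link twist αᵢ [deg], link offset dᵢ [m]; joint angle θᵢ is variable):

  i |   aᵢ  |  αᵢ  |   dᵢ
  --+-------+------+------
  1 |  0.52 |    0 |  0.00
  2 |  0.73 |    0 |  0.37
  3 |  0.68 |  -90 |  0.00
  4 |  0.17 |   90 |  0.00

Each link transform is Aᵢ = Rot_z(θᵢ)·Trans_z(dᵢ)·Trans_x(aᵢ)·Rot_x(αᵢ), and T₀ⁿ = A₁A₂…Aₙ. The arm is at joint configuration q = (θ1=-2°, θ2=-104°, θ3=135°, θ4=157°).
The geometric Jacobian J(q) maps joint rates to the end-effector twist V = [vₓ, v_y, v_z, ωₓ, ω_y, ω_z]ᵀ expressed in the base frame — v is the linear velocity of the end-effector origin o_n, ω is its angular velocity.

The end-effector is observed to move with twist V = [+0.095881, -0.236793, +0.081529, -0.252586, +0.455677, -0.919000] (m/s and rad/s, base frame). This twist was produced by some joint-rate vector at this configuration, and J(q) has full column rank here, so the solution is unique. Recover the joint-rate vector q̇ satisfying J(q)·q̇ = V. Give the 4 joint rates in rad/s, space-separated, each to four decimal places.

o_n = [0.7763, -0.4661, 0.3036]
J₁: ẑ×o_n = [0.4661, 0.7763, -0.0000], ω = ẑ
J2: z=[0.0000, 0.0000, 1.0000] o=[0.5197, -0.0181, 0.0000] → [0.4479, 0.2567, -0.0000, 0.0000, 0.0000, 1.0000]
J3: z=[0.0000, 0.0000, 1.0000] o=[0.3185, -0.7199, 0.3700] → [-0.2538, 0.4579, 0.0000, 0.0000, 0.0000, 1.0000]
J4: z=[-0.4848, 0.8746, 0.0000] o=[0.9132, -0.3902, 0.3700] → [-0.0581, -0.0322, 0.1565, -0.4848, 0.8746, 0.0000]
q̇ = J⁺·V = [0.3240, -0.4850, -0.7580, 0.5210]

0.3240 -0.4850 -0.7580 0.5210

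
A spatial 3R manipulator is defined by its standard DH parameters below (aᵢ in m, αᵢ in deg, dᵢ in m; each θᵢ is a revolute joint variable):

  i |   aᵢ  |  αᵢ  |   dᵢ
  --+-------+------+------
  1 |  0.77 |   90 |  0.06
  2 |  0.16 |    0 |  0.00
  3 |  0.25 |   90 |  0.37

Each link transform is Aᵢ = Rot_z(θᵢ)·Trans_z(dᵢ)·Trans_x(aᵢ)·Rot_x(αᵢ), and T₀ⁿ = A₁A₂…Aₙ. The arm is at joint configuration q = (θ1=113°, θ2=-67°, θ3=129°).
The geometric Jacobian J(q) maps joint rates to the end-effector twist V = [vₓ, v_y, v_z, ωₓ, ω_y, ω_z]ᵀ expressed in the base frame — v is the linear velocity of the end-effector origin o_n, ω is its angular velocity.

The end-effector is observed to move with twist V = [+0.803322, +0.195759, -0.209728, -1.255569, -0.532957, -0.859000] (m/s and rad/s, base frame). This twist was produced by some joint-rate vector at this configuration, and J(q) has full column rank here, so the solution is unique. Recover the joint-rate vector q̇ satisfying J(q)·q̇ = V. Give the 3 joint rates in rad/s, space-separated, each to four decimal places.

-0.8590 -0.7940 -0.5700

o_n = [-0.0306, 1.0189, 0.1335]
J₁: ẑ×o_n = [-1.0189, -0.0306, 0.0000], ω = ẑ
J2: z=[0.9205, 0.3907, 0.0000] o=[-0.3009, 0.7088, 0.0600] → [0.0287, -0.0676, 0.1799, 0.9205, 0.3907, 0.0000]
J3: z=[0.9205, 0.3907, 0.0000] o=[-0.3253, 0.7663, -0.0873] → [0.0862, -0.2032, 0.1174, 0.9205, 0.3907, 0.0000]
q̇ = J⁺·V = [-0.8590, -0.7940, -0.5700]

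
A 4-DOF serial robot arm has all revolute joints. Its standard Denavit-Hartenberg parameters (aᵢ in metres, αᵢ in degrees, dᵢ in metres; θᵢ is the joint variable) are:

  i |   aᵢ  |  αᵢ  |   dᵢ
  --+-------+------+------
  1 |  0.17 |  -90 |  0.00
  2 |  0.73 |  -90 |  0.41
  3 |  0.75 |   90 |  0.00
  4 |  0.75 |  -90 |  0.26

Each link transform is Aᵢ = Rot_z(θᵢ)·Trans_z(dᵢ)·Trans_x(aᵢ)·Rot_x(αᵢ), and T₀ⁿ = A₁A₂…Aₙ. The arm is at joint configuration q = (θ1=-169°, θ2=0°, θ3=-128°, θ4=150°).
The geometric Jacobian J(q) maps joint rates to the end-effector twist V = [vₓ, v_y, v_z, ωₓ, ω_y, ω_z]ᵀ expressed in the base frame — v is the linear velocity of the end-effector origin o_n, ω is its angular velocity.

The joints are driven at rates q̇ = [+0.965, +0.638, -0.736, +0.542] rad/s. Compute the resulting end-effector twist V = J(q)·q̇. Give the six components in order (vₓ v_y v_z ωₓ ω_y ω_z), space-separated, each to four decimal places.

o_n = [-0.5588, -0.4439, -0.3750]
J₁: ẑ×o_n = [0.4439, -0.5588, 0.0000], ω = ẑ
J2: z=[0.1908, -0.9816, 0.0000] o=[-0.1669, -0.0324, 0.0000] → [0.3681, 0.0716, -0.4633, 0.1908, -0.9816, 0.0000]
J3: z=[0.0000, -0.0000, -1.0000] o=[-0.8052, -0.5742, 0.0000] → [0.1303, -0.2464, 0.0000, 0.0000, -0.0000, -1.0000]
J4: z=[0.6561, 0.7547, -0.0000] o=[-0.2392, -1.0662, 0.0000] → [-0.2830, 0.2460, 0.6495, 0.6561, 0.7547, -0.0000]
V = J·q̇ = [0.4139, -0.1789, 0.0565, 0.4773, -0.2172, 1.7010]

0.4139 -0.1789 0.0565 0.4773 -0.2172 1.7010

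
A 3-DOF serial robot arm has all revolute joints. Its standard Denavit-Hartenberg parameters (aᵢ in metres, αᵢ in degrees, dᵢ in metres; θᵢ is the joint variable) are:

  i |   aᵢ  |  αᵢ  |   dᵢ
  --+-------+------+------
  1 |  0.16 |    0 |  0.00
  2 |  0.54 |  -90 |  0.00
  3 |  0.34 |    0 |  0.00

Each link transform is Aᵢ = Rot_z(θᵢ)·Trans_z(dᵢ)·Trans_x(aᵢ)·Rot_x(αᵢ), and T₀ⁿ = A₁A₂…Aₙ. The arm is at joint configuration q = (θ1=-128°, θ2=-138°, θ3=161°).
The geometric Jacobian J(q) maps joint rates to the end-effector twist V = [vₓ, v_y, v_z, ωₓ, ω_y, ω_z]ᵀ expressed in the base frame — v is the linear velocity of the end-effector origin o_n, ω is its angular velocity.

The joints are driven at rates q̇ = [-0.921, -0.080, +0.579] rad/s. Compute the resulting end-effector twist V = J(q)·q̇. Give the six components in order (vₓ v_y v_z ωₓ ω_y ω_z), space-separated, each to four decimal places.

o_n = [-0.1137, 0.0919, -0.1107]
J₁: ẑ×o_n = [-0.0919, -0.1137, 0.0000], ω = ẑ
J2: z=[0.0000, 0.0000, 1.0000] o=[-0.0985, -0.1261, 0.0000] → [-0.2180, -0.0152, 0.0000, 0.0000, 0.0000, 1.0000]
J3: z=[-0.9976, -0.0698, 0.0000] o=[-0.1362, 0.4126, 0.0000] → [0.0077, -0.1104, 0.3215, -0.9976, -0.0698, 0.0000]
V = J·q̇ = [0.1066, 0.0420, 0.1861, -0.5776, -0.0404, -1.0010]

0.1066 0.0420 0.1861 -0.5776 -0.0404 -1.0010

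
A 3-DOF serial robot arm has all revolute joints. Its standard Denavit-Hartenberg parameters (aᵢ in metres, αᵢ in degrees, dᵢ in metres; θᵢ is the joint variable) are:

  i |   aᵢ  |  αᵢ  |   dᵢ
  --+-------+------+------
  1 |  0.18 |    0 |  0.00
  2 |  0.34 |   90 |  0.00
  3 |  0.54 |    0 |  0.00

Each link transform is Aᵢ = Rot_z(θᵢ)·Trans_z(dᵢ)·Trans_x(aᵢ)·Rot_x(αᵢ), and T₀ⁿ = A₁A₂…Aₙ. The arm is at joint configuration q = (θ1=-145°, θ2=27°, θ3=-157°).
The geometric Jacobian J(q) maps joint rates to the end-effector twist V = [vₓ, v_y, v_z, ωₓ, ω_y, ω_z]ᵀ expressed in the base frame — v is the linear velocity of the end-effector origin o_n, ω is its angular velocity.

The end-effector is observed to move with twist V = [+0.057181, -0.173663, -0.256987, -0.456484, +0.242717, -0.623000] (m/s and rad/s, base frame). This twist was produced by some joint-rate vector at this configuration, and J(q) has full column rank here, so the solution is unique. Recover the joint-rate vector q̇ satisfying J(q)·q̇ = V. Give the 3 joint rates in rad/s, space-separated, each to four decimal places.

0.2130 -0.8360 0.5170

o_n = [-0.0737, 0.0354, -0.2110]
J₁: ẑ×o_n = [-0.0354, -0.0737, 0.0000], ω = ẑ
J2: z=[0.0000, 0.0000, 1.0000] o=[-0.1474, -0.1032, 0.0000] → [-0.1387, 0.0737, 0.0000, 0.0000, 0.0000, 1.0000]
J3: z=[-0.8829, 0.4695, 0.0000] o=[-0.3071, -0.4034, 0.0000] → [-0.0991, -0.1863, -0.4971, -0.8829, 0.4695, 0.0000]
q̇ = J⁺·V = [0.2130, -0.8360, 0.5170]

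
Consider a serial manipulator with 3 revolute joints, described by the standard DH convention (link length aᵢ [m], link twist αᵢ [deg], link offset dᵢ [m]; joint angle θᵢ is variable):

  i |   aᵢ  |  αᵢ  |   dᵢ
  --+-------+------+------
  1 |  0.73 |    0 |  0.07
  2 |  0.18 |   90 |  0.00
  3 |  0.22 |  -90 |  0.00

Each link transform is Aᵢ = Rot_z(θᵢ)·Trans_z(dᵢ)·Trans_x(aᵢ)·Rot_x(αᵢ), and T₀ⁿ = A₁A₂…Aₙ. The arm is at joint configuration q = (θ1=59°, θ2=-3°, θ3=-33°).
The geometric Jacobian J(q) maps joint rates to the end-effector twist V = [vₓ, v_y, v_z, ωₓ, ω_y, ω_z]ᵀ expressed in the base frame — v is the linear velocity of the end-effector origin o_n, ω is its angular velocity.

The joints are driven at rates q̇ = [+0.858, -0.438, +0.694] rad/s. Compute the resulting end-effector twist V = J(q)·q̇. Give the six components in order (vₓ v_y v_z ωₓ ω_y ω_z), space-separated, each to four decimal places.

o_n = [0.5798, 0.9279, -0.0498]
J₁: ẑ×o_n = [-0.9279, 0.5798, 0.0000], ω = ẑ
J2: z=[0.0000, 0.0000, 1.0000] o=[0.3760, 0.6257, 0.0700] → [-0.3022, 0.2038, 0.0000, 0.0000, 0.0000, 1.0000]
J3: z=[0.8290, -0.5592, 0.0000] o=[0.4766, 0.7750, 0.0700] → [0.0670, 0.0993, 0.1845, 0.8290, -0.5592, 0.0000]
V = J·q̇ = [-0.6173, 0.4771, 0.1280, 0.5754, -0.3881, 0.4200]

-0.6173 0.4771 0.1280 0.5754 -0.3881 0.4200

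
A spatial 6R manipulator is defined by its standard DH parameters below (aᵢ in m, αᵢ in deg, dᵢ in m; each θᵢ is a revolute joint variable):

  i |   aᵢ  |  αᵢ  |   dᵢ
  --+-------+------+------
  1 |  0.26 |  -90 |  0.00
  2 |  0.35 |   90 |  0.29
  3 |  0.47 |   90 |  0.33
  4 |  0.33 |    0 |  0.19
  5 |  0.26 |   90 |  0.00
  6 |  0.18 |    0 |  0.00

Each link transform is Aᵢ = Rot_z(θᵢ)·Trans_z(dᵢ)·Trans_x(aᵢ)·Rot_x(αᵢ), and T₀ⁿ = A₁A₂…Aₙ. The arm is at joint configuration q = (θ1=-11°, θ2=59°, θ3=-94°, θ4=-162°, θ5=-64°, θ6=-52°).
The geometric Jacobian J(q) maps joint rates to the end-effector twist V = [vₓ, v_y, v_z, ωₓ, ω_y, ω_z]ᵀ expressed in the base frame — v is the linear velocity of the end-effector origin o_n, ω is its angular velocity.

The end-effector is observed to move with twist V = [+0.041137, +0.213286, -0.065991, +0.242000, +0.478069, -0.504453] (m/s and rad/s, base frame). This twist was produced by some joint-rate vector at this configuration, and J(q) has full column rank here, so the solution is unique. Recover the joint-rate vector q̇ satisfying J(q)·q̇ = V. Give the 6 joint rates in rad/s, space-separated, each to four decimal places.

0.6070 0.2780 -0.1490 -0.1300 -0.8790 -0.4290

o_n = [0.9031, 0.2264, -0.0101]
J₁: ẑ×o_n = [-0.2264, 0.9031, 0.0000], ω = ẑ
J2: z=[0.1908, 0.9816, 0.0000] o=[0.2552, -0.0496, 0.0000] → [-0.0099, 0.0019, -0.5833, 0.1908, 0.9816, 0.0000]
J3: z=[0.8414, -0.1636, 0.5150] o=[0.4875, 0.2007, -0.3000] → [-0.0607, -0.0299, 0.0896, 0.8414, -0.1636, 0.5150]
J4: z=[-0.4910, 0.1665, 0.8551] o=[0.6591, -0.3103, -0.1019] → [-0.4436, 0.2537, -0.3042, -0.4910, 0.1665, 0.8551]
J5: z=[-0.4910, 0.1665, 0.8551] o=[0.5508, 0.0432, -0.0108] → [-0.1566, 0.3015, -0.1486, -0.4910, 0.1665, 0.8551]
J6: z=[0.4222, -0.8131, 0.4008] o=[0.7490, 0.1882, 0.0748] → [0.0537, 0.0976, 0.1414, 0.4222, -0.8131, 0.4008]
q̇ = J⁺·V = [0.6070, 0.2780, -0.1490, -0.1300, -0.8790, -0.4290]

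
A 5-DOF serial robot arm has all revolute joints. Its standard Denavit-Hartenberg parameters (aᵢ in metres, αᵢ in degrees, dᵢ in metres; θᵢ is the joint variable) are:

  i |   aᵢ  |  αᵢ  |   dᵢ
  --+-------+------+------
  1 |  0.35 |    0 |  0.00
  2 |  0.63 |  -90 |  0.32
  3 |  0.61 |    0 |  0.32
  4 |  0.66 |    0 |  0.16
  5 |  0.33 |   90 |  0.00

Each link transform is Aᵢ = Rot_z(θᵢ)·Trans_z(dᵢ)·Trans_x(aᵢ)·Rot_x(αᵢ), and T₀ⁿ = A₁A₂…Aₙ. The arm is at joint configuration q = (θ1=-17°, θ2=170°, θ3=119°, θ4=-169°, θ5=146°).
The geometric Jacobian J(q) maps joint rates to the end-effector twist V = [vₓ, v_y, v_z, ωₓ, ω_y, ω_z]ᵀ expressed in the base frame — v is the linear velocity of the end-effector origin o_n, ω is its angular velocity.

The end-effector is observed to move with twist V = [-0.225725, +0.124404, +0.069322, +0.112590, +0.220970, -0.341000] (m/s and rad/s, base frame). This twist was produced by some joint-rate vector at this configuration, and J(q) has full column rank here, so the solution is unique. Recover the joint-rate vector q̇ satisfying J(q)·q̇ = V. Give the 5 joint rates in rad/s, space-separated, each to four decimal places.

-0.6920 0.3510 -0.8140 0.0630 0.5030

o_n = [-0.5283, -0.2013, -0.0361]
J₁: ẑ×o_n = [0.2013, -0.5283, 0.0000], ω = ẑ
J2: z=[0.0000, 0.0000, 1.0000] o=[0.3347, -0.1023, 0.0000] → [0.0990, -0.8630, 0.0000, 0.0000, 0.0000, 1.0000]
J3: z=[-0.4540, -0.8910, 0.0000] o=[-0.2266, 0.1837, 0.3200] → [0.3173, -0.1617, -0.0940, -0.4540, -0.8910, 0.0000]
J4: z=[-0.4540, -0.8910, 0.0000] o=[-0.1084, -0.2357, -0.2135] → [-0.1581, 0.0805, -0.3897, -0.4540, -0.8910, 0.0000]
J5: z=[-0.4540, -0.8910, 0.0000] o=[-0.5590, -0.1857, 0.2921] → [0.2924, -0.1490, 0.0345, -0.4540, -0.8910, 0.0000]
q̇ = J⁺·V = [-0.6920, 0.3510, -0.8140, 0.0630, 0.5030]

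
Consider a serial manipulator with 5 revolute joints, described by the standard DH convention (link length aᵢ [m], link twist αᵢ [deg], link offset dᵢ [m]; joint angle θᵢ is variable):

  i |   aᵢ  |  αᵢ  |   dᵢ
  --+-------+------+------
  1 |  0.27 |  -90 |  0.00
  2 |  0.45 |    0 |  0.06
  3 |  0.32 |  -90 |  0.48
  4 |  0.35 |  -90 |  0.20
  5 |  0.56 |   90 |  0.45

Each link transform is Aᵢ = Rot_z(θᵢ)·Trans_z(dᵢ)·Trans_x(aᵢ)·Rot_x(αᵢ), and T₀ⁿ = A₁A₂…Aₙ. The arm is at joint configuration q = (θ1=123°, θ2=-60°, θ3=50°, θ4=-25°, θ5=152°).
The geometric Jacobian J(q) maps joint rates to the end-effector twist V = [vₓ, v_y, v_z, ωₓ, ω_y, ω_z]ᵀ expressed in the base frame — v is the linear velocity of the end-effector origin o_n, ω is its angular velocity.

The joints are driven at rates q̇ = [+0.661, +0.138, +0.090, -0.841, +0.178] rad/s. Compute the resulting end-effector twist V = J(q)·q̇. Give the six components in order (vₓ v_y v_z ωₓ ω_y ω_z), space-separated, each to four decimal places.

o_n = [-0.5267, 0.6805, 0.5175]
J₁: ẑ×o_n = [-0.6805, -0.5267, 0.0000], ω = ẑ
J2: z=[-0.8387, -0.5446, 0.0000] o=[-0.1471, 0.2264, 0.0000] → [-0.2819, 0.4340, -0.5876, -0.8387, -0.5446, 0.0000]
J3: z=[-0.8387, -0.5446, 0.0000] o=[-0.3199, 0.3825, 0.3897] → [-0.0696, 0.1072, -0.3626, -0.8387, -0.5446, 0.0000]
J4: z=[-0.0946, 0.1456, -0.9848] o=[-0.8941, 0.3853, 0.4453] → [0.3012, -0.3550, -0.0814, -0.0946, 0.1456, -0.9848]
J5: z=[0.5334, 0.8427, 0.0734] o=[-1.2072, 0.5959, 0.3034] → [0.1742, -0.0643, -0.5283, 0.5334, 0.8427, 0.0734]
V = J·q̇ = [-0.7173, 0.0085, -0.1393, -0.0167, -0.0967, 1.5023]

-0.7173 0.0085 -0.1393 -0.0167 -0.0967 1.5023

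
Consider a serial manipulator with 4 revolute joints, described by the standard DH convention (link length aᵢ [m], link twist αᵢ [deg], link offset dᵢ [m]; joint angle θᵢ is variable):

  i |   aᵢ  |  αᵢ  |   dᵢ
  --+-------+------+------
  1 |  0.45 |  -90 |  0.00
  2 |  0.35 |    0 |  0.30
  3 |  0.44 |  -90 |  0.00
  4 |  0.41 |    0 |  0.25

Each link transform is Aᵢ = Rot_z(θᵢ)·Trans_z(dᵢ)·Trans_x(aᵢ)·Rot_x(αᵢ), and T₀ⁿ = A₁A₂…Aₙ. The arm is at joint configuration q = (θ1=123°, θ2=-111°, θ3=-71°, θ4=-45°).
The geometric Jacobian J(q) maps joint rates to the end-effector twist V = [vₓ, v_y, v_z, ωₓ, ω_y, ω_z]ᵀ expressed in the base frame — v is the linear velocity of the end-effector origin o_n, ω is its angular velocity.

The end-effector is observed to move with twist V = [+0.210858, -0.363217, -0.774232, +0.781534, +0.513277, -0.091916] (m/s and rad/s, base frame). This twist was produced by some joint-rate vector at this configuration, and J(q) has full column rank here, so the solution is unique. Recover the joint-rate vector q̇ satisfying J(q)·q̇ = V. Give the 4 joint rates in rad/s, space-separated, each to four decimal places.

0.0460 -0.6810 -0.2540 -0.1380

o_n = [-0.2695, -0.6682, 0.5511]
J₁: ẑ×o_n = [0.6682, -0.2695, 0.0000], ω = ẑ
J2: z=[-0.8387, -0.5446, 0.0000] o=[-0.2451, 0.3774, 0.0000] → [-0.3002, 0.4622, 0.8636, -0.8387, -0.5446, 0.0000]
J3: z=[-0.8387, -0.5446, 0.0000] o=[-0.4284, 0.1088, 0.3268] → [-0.1222, 0.1882, 0.7382, -0.8387, -0.5446, 0.0000]
J4: z=[0.0190, -0.0293, 0.9994] o=[-0.1889, -0.2600, 0.3114] → [0.4009, -0.0851, -0.0101, 0.0190, -0.0293, 0.9994]
q̇ = J⁺·V = [0.0460, -0.6810, -0.2540, -0.1380]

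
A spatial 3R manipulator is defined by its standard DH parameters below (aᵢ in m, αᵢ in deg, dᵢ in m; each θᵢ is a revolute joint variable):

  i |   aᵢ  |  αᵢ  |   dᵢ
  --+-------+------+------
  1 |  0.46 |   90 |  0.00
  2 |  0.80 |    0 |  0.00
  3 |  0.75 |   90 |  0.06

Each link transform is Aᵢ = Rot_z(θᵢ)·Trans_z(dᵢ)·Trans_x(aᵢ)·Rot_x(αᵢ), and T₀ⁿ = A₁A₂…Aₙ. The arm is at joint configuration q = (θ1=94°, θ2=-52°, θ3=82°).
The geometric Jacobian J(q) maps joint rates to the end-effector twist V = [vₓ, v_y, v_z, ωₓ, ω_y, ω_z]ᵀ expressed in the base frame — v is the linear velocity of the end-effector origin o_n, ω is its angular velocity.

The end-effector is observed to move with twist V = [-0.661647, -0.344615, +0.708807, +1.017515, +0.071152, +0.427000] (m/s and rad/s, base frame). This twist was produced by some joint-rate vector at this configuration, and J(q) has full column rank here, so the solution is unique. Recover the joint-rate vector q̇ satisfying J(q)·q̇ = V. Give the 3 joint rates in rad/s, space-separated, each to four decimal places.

o_n = [-0.0519, 1.6023, -0.2554]
J₁: ẑ×o_n = [-1.6023, -0.0519, 0.0000], ω = ẑ
J2: z=[0.9976, 0.0698, 0.0000] o=[-0.0321, 0.4589, 0.0000] → [-0.0178, 0.2548, 1.1420, 0.9976, 0.0698, 0.0000]
J3: z=[0.9976, 0.0698, 0.0000] o=[-0.0664, 0.9502, -0.6304] → [0.0262, -0.3741, 0.6495, 0.9976, 0.0698, 0.0000]
q̇ = J⁺·V = [0.4270, 0.0940, 0.9260]

0.4270 0.0940 0.9260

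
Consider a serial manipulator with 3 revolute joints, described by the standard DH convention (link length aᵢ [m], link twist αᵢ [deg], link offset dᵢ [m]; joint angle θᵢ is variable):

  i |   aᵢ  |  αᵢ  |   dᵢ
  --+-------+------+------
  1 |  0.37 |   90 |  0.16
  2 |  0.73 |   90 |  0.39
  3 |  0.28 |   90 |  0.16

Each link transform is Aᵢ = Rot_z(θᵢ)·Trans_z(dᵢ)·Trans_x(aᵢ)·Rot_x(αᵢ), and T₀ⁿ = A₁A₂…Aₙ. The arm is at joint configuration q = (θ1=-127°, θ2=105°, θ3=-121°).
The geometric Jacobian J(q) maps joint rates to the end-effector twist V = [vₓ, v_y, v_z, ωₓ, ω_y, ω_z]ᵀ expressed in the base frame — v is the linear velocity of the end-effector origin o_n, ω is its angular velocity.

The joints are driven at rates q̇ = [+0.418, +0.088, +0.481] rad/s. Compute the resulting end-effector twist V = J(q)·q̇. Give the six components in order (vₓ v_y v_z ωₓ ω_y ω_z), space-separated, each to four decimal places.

0.1923 -0.1191 0.1118 -0.3499 -0.3181 0.5425

o_n = [-0.3442, -0.2076, 0.7672]
J₁: ẑ×o_n = [0.2076, -0.3442, 0.0000], ω = ẑ
J2: z=[-0.7986, 0.6018, 0.0000] o=[-0.2227, -0.2955, 0.1600] → [0.3654, 0.4850, 0.0029, -0.7986, 0.6018, 0.0000]
J3: z=[-0.5813, -0.7714, 0.2588] o=[-0.4204, 0.0901, 0.8651] → [0.1526, -0.0372, 0.2318, -0.5813, -0.7714, 0.2588]
V = J·q̇ = [0.1923, -0.1191, 0.1118, -0.3499, -0.3181, 0.5425]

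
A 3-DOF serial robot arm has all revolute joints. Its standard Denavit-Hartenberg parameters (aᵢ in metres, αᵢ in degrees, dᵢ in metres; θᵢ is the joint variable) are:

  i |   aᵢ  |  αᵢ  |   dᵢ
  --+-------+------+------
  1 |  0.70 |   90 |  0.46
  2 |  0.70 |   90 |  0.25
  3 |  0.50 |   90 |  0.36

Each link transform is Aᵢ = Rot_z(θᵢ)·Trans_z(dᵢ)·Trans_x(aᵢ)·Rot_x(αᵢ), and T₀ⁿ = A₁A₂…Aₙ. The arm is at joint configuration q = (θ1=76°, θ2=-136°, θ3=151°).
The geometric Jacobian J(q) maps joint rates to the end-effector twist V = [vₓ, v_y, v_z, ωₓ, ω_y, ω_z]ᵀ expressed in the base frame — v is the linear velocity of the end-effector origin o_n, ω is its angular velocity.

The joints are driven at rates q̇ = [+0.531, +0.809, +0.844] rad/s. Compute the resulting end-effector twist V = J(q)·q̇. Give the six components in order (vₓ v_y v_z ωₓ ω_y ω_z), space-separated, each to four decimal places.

o_n = [0.5409, 0.1341, 0.5365]
J₁: ẑ×o_n = [-0.1341, 0.5409, 0.0000], ω = ẑ
J2: z=[0.9703, -0.2419, 0.0000] o=[0.1693, 0.6792, 0.4600] → [-0.0185, -0.0742, -0.4390, 0.9703, -0.2419, 0.0000]
J3: z=[-0.1681, -0.6740, 0.7193] o=[0.2901, 0.1301, -0.0263] → [-0.3821, 0.2750, 0.1684, -0.1681, -0.6740, 0.7193]
V = J·q̇ = [-0.4087, 0.4593, -0.2131, 0.6431, -0.7646, 1.1381]

-0.4087 0.4593 -0.2131 0.6431 -0.7646 1.1381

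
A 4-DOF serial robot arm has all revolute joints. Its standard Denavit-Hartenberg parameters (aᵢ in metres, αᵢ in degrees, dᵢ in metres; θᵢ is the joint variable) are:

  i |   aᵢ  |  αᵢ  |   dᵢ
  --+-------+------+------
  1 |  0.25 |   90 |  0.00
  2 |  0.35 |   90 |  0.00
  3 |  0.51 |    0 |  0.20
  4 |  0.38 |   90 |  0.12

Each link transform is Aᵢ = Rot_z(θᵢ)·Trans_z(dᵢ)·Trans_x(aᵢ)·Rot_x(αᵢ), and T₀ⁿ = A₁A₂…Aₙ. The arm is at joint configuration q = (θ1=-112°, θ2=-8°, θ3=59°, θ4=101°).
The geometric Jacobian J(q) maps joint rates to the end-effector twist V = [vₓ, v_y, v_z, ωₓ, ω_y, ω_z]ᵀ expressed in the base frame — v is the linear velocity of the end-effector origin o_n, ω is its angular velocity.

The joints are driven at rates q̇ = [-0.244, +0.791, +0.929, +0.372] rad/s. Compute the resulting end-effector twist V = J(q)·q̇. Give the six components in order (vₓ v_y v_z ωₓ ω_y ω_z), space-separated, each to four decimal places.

0.2615 0.3572 0.2450 -0.6656 0.4642 -1.5323

o_n = [-0.6976, -0.2127, -0.3525]
J₁: ẑ×o_n = [0.2127, -0.6976, 0.0000], ω = ẑ
J2: z=[-0.9272, 0.3746, 0.0000] o=[-0.0937, -0.2318, 0.0000] → [-0.1320, -0.3268, 0.2086, -0.9272, 0.3746, 0.0000]
J3: z=[0.0521, 0.1290, -0.9903] o=[-0.2235, -0.5532, -0.0487] → [0.2979, 0.4853, 0.0789, 0.0521, 0.1290, -0.9903]
J4: z=[0.0521, 0.1290, -0.9903] o=[-0.7158, -0.6048, -0.2833] → [0.3793, -0.0144, 0.0181, 0.0521, 0.1290, -0.9903]
V = J·q̇ = [0.2615, 0.3572, 0.2450, -0.6656, 0.4642, -1.5323]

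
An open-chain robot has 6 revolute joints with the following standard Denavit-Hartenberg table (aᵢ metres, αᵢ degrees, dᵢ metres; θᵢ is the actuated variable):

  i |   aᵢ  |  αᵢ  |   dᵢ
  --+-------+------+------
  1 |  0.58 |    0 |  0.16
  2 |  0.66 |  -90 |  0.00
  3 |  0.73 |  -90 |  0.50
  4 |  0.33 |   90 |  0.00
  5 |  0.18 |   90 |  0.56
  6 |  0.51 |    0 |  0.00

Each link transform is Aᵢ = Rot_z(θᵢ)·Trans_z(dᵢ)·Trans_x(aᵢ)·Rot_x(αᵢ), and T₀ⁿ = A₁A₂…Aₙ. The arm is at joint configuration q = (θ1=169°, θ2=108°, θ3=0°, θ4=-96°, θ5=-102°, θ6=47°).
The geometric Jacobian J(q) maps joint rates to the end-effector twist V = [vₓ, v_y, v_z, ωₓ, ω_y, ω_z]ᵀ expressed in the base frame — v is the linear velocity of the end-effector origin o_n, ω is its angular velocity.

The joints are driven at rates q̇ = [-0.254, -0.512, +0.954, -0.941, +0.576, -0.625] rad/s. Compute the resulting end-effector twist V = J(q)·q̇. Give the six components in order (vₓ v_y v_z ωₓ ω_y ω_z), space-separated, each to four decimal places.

o_n = [0.1011, -0.2494, 0.6763]
J₁: ẑ×o_n = [0.2494, 0.1011, -0.0000], ω = ẑ
J2: z=[0.0000, 0.0000, 1.0000] o=[-0.5693, 0.1107, 0.1600] → [0.3601, 0.6704, -0.0000, 0.0000, 0.0000, 1.0000]
J3: z=[0.9925, 0.1219, 0.0000] o=[-0.4889, -0.5444, 0.1600] → [0.0629, -0.5124, 0.2209, 0.9925, 0.1219, 0.0000]
J4: z=[0.0000, 0.0000, -1.0000] o=[0.0963, -1.2080, 0.1600] → [0.9586, -0.0047, 0.0000, 0.0000, 0.0000, -1.0000]
J5: z=[-0.2250, 0.9744, -0.0000] o=[0.4179, -1.1338, 0.1600] → [0.5031, 0.1161, 0.1097, -0.2250, 0.9744, -0.0000]
J6: z=[-0.9531, -0.2200, -0.2079] o=[0.2554, -0.5966, 0.3361] → [-0.0027, 0.3563, -0.3648, -0.9531, -0.2200, -0.2079]
V = J·q̇ = [-0.7983, -1.0091, 0.5020, 1.4130, 0.8150, 0.3049]

-0.7983 -1.0091 0.5020 1.4130 0.8150 0.3049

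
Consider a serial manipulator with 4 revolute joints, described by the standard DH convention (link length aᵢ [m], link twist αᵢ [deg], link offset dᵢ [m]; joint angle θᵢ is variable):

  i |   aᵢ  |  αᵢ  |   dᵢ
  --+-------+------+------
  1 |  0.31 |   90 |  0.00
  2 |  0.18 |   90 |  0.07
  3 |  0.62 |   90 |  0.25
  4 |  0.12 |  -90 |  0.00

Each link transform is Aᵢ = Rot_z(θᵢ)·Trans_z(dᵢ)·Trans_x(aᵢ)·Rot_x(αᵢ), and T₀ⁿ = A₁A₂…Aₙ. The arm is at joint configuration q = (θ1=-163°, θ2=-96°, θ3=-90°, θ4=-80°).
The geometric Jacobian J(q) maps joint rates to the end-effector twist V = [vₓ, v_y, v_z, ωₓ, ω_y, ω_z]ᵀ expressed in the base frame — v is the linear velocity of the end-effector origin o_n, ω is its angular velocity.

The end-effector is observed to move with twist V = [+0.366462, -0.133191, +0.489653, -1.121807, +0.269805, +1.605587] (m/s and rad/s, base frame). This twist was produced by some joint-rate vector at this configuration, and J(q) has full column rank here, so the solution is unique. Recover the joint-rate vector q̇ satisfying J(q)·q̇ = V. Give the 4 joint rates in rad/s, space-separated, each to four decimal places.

0.7880 0.5860 -0.9030 0.9170

o_n = [0.0138, -0.5927, -0.1652]
J₁: ẑ×o_n = [0.5927, 0.0138, -0.0000], ω = ẑ
J2: z=[-0.2924, 0.9563, 0.0000] o=[-0.2965, -0.0906, 0.0000] → [-0.1580, -0.0483, -0.1499, -0.2924, 0.9563, 0.0000]
J3: z=[0.9511, 0.2908, 0.1045] o=[-0.2989, -0.0182, -0.1790] → [0.0641, 0.0196, -0.6373, 0.9511, 0.2908, 0.1045]
J4: z=[-0.1000, -0.0306, 0.9945] o=[0.1201, -0.5384, -0.1529] → [0.0544, -0.1070, 0.0022, -0.1000, -0.0306, 0.9945]
q̇ = J⁺·V = [0.7880, 0.5860, -0.9030, 0.9170]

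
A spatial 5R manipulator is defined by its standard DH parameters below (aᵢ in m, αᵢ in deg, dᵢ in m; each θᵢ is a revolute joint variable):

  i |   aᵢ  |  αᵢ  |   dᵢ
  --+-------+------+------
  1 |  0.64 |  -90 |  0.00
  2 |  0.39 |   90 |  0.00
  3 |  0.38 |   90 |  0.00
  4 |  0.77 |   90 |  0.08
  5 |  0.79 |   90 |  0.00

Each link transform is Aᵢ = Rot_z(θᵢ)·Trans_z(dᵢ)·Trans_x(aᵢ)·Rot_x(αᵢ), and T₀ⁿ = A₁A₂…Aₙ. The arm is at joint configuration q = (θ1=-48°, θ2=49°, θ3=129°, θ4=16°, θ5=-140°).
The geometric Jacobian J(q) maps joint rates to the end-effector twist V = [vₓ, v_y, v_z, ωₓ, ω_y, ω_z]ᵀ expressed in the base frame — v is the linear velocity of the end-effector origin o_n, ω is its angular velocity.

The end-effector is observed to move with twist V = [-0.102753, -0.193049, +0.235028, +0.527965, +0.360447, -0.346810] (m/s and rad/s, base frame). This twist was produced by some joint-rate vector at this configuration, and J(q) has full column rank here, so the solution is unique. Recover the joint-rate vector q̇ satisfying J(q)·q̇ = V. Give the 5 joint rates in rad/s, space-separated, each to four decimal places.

o_n = [0.4386, -0.2641, 0.2421]
J₁: ẑ×o_n = [0.2641, 0.4386, -0.0000], ω = ẑ
J2: z=[0.7431, 0.6691, 0.0000] o=[0.4282, -0.4756, 0.0000] → [0.1620, -0.1799, 0.1503, 0.7431, 0.6691, 0.0000]
J3: z=[0.5050, -0.5609, 0.6561] o=[0.5994, -0.6658, -0.2943] → [-0.5644, -0.3764, 0.1126, 0.5050, -0.5609, 0.6561]
J4: z=[0.8088, 0.0422, -0.5865] o=[0.7139, -0.3516, -0.1139] → [0.0663, -0.1264, 0.0824, 0.8088, 0.0422, -0.5865]
J5: z=[-0.4024, 0.7670, -0.4997] o=[1.1088, 0.1448, 0.3300] → [-0.2717, 0.2996, 0.6786, -0.4024, 0.7670, -0.4997]
q̇ = J⁺·V = [-0.1930, 0.4250, 0.1510, 0.2650, 0.1950]

-0.1930 0.4250 0.1510 0.2650 0.1950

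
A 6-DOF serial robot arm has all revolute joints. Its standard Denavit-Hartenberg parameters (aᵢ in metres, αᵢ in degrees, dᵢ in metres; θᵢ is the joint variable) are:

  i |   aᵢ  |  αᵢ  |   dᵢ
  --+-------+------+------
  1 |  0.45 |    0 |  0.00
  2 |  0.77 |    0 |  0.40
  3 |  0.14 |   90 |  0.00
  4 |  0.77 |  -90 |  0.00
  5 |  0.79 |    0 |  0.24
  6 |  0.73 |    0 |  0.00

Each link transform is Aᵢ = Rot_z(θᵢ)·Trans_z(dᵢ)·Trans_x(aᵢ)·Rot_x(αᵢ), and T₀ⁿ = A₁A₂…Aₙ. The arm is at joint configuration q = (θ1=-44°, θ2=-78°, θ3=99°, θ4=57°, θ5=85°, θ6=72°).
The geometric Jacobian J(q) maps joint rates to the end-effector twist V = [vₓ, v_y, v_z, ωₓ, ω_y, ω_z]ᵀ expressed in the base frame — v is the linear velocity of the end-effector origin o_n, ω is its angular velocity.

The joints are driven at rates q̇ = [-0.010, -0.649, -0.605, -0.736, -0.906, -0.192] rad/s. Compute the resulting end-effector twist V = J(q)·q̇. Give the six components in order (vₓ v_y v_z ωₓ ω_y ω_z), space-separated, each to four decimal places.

o_n = [0.3619, 0.0098, 0.6707]
J₁: ẑ×o_n = [-0.0098, 0.3619, 0.0000], ω = ẑ
J2: z=[0.0000, 0.0000, 1.0000] o=[0.3237, -0.3126, 0.0000] → [-0.3224, 0.0382, 0.0000, 0.0000, 0.0000, 1.0000]
J3: z=[0.0000, 0.0000, 1.0000] o=[-0.0843, -0.9656, 0.4000] → [-0.9754, 0.4462, 0.0000, 0.0000, 0.0000, 1.0000]
J4: z=[-0.3907, -0.9205, 0.0000] o=[0.0445, -1.0203, 0.4000] → [-0.2492, 0.1058, -0.1104, -0.3907, -0.9205, 0.0000]
J5: z=[-0.7720, 0.3277, 0.5446] o=[0.4306, -1.1842, 1.0458] → [-0.7732, -0.3270, -0.8992, -0.7720, 0.3277, 0.5446]
J6: z=[-0.7720, 0.3277, 0.5446] o=[0.5873, -0.3957, 1.2342] → [-0.4056, -0.5579, -0.2392, -0.7720, 0.3277, 0.5446]
V = J·q̇ = [1.7613, 0.0272, 0.9419, 1.1352, 0.3177, -1.8620]

1.7613 0.0272 0.9419 1.1352 0.3177 -1.8620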